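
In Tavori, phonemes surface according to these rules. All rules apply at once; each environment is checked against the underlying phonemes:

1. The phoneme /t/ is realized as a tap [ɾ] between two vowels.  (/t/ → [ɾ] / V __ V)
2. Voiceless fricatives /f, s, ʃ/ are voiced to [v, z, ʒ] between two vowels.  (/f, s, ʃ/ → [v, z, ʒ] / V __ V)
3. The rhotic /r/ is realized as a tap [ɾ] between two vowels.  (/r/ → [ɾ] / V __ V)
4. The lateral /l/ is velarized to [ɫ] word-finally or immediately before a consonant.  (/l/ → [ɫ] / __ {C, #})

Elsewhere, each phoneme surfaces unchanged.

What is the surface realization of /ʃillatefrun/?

/ʃ/ — word-initial; rule 2 does not apply here → [ʃ].
/i/ (between /ʃ/ and /l/): no rule targets it → [i].
/l/ meets the environment for rule 4 (word-finally or immediately before a consonant) → [ɫ].
/l/ — between /l/ and /a/; rule 4 does not apply here → [l].
/a/ (between /l/ and /t/) is unaffected → [a].
/t/ meets the environment for rule 1 (between two vowels) → [ɾ].
/e/ (between /t/ and /f/) is unaffected → [e].
/f/ (between /e/ and /r/) fails the environment for rule 2, so it stays [f].
/r/ (between /f/ and /u/) is in the target of rule 3 but the environment (between two vowels) is not met → [r].
/u/ stays [u].
/n/ (word-final): no rule targets it → [n].

[ʃiɫlaɾefrun]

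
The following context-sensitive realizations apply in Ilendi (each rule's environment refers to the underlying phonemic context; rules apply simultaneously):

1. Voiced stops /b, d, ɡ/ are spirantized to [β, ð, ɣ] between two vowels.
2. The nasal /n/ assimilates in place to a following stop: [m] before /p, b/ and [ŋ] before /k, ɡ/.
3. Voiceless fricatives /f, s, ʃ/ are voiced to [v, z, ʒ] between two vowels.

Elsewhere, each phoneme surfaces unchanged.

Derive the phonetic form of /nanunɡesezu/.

/n/ (word-initial) is in the target of rule 2 but the environment (before a labial or velar stop) is not met → [n].
/a/ (between /n/ and /n/): no rule targets it → [a].
/n/ (between /a/ and /u/): rule 2 targets it, but not before a labial or velar stop → unchanged [n].
/u/ — not in any rule's target class → [u].
/n/ — between /u/ and /ɡ/, before a labial or velar stop — surfaces as [ŋ] (rule 2).
/ɡ/ (between /n/ and /e/) is in the target of rule 1 but the environment (between two vowels) is not met → [ɡ].
/e/ (between /ɡ/ and /s/) is unaffected → [e].
/s/ (between /e/ and /e/) occurs between two vowels → [z] by rule 3.
/e/ (between /s/ and /z/) is unaffected → [e].
/z/ stays [z].
/u/ (word-final) is unaffected → [u].

[nanuŋɡezezu]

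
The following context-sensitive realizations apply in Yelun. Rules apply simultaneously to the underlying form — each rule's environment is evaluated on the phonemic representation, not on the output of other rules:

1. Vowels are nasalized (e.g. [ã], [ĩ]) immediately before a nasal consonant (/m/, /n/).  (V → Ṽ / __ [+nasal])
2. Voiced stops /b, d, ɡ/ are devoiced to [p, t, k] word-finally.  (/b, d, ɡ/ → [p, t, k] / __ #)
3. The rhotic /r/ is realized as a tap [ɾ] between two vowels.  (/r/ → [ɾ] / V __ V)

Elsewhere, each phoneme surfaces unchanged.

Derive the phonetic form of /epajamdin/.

[epajãmdĩn]

/e/ — word-initial; rule 1 does not apply here → [e].
/p/ (between /e/ and /a/) is unaffected → [p].
/a/ (between /p/ and /j/): rule 1 targets it, but not before a nasal consonant → unchanged [a].
/j/ (between /a/ and /a/) is unaffected → [j].
/a/ — between /j/ and /m/, before a nasal consonant — surfaces as [ã] (rule 1).
/m/ (between /a/ and /d/): no rule targets it → [m].
/d/ (between /m/ and /i/): rule 2 targets it, but not word-finally → unchanged [d].
/i/ (between /d/ and /n/) occurs before a nasal consonant → [ĩ] by rule 1.
/n/ (word-final): no rule targets it → [n].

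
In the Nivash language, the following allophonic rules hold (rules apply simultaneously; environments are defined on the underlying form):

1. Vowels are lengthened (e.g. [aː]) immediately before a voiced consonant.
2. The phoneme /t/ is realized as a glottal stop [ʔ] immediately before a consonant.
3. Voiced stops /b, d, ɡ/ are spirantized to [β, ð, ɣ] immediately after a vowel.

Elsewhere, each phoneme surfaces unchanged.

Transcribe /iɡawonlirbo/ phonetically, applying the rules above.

[iːɣaːwoːnliːrbo]

/i/ — word-initial, before a voiced consonant — surfaces as [iː] (rule 1).
/ɡ/ — between /i/ and /a/, immediately after a vowel — surfaces as [ɣ] (rule 3).
/a/ (between /ɡ/ and /w/) occurs before a voiced consonant → [aː] by rule 1.
/w/ (between /a/ and /o/): no rule targets it → [w].
/o/ (between /w/ and /n/) occurs before a voiced consonant → [oː] by rule 1.
/n/ (between /o/ and /l/) is unaffected → [n].
/l/ (between /n/ and /i/): no rule targets it → [l].
/i/ (between /l/ and /r/): before a voiced consonant, so rule 1 applies → [iː].
/r/ (between /i/ and /b/) is unaffected → [r].
/b/ — between /r/ and /o/; rule 3 does not apply here → [b].
/o/ (word-final): rule 1 targets it, but not before a voiced consonant → unchanged [o].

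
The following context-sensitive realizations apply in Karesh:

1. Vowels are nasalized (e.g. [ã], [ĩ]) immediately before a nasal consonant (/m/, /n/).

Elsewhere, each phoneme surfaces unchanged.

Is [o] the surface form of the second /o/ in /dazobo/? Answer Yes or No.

Yes

/o/ (word-final): rule 1 targets it, but not before a nasal consonant → unchanged [o].
The actual realization is [o], which matches [o].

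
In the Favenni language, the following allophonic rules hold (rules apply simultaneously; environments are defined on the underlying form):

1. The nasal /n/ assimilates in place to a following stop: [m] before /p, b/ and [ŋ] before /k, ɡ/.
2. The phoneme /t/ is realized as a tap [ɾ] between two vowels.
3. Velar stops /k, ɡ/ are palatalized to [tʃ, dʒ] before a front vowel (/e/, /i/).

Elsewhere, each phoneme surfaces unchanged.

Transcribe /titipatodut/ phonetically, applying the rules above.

/t/ — word-initial; rule 2 does not apply here → [t].
/i/ stays [i].
/t/ — between /i/ and /i/, between two vowels — surfaces as [ɾ] (rule 2).
/i/ (between /t/ and /p/): no rule targets it → [i].
/p/ (between /i/ and /a/): no rule targets it → [p].
/a/ — not in any rule's target class → [a].
/t/ (between /a/ and /o/) occurs between two vowels → [ɾ] by rule 2.
/o/ (between /t/ and /d/) is unaffected → [o].
/d/ (between /o/ and /u/) is unaffected → [d].
/u/ stays [u].
/t/ (word-final) is in the target of rule 2 but the environment (between two vowels) is not met → [t].

[tiɾipaɾodut]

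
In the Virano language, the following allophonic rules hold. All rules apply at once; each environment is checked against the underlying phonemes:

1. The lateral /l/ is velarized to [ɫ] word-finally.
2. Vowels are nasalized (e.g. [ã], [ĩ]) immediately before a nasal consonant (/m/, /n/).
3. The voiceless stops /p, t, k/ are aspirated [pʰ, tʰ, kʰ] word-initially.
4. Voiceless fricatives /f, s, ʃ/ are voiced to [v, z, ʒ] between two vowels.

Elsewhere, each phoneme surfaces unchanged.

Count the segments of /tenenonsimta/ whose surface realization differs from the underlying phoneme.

5

Segments that undergo a rule: /t/ → [tʰ] (rule 3); /e/ → [ẽ] (rule 2); /e/ → [ẽ] (rule 2); /o/ → [õ] (rule 2); /i/ → [ĩ] (rule 2).
All other segments surface unchanged.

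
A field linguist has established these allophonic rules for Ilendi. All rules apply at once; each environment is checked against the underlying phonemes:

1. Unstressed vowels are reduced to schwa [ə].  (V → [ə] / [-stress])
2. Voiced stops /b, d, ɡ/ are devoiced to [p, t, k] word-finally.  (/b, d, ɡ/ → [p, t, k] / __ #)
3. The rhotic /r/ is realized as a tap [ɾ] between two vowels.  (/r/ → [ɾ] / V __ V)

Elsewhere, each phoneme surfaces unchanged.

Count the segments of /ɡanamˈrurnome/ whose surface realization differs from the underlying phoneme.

4

Segments that undergo a rule: /a/ → [ə] (rule 1); /a/ → [ə] (rule 1); /o/ → [ə] (rule 1); /e/ → [ə] (rule 1).
All other segments surface unchanged.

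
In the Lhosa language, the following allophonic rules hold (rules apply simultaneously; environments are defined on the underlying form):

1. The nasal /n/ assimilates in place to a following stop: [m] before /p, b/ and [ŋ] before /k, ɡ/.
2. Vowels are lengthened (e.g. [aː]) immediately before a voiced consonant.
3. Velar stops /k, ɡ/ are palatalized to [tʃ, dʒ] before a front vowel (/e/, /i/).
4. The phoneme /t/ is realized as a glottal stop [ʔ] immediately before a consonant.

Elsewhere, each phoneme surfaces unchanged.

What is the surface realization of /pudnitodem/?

[puːdnitoːdeːm]

/u/ (between /p/ and /d/) occurs before a voiced consonant → [uː] by rule 2.
/n/ (between /d/ and /i/) is in the target of rule 1 but the environment (before a labial or velar stop) is not met → [n].
/i/ (between /n/ and /t/) fails the environment for rule 2, so it stays [i].
/t/ (between /i/ and /o/): rule 4 targets it, but not immediately before a consonant → unchanged [t].
/o/ meets the environment for rule 2 (before a voiced consonant) → [oː].
/e/ meets the environment for rule 2 (before a voiced consonant) → [eː].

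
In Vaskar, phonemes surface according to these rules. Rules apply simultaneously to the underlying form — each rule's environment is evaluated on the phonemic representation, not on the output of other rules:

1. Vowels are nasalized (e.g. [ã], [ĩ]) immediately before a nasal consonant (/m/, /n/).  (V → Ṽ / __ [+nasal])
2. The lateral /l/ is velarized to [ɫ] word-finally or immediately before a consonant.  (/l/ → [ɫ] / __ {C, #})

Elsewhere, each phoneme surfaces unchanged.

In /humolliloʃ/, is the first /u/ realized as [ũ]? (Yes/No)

Yes

/u/ meets the environment for rule 1 (before a nasal consonant) → [ũ].
The actual realization is [ũ], which matches [ũ].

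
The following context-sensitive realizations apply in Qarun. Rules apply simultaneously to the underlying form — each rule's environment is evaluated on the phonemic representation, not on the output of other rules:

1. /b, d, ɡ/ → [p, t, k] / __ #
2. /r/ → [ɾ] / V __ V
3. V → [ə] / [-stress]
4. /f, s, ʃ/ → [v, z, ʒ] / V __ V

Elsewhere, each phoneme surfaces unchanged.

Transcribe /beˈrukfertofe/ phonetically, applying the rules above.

/b/ (word-initial) fails the environment for rule 1, so it stays [b].
/e/ — between /b/ and /r/, in an unstressed syllable — surfaces as [ə] (rule 3).
/r/ (between /e/ and /u/): between two vowels, so rule 2 applies → [ɾ].
/u/ (between /r/ and /k/) is in the target of rule 3 but the environment (in an unstressed syllable) is not met → [u].
/k/ (between /u/ and /f/) is unaffected → [k].
/f/ (between /k/ and /e/) is in the target of rule 4 but the environment (between two vowels) is not met → [f].
/e/ (between /f/ and /r/) occurs in an unstressed syllable → [ə] by rule 3.
/r/ — between /e/ and /t/; rule 2 does not apply here → [r].
/t/ (between /r/ and /o/): no rule targets it → [t].
/o/ (between /t/ and /f/): in an unstressed syllable, so rule 3 applies → [ə].
/f/ (between /o/ and /e/) occurs between two vowels → [v] by rule 4.
/e/ (word-final) occurs in an unstressed syllable → [ə] by rule 3.

[bəˈɾukfərtəvə]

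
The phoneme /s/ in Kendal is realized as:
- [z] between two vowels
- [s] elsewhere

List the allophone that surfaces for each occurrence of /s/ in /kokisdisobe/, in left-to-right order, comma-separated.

Occurrence 1 (position 5): no conditioning environment matches → elsewhere allophone [s].
Occurrence 2 (position 8): between two vowels → [z].

[s], [z]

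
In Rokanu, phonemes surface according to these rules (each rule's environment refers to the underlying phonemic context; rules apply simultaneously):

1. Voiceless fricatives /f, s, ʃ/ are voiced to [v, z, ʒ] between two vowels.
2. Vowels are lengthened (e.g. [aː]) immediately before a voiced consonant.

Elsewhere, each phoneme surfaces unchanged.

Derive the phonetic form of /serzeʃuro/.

[seːrzeʒuːro]

/s/ (word-initial) fails the environment for rule 1, so it stays [s].
Rule 2 applies to /e/ (between /s/ and /r/: before a voiced consonant) → [eː].
/r/ stays [r].
/z/ (between /r/ and /e/): no rule targets it → [z].
/e/ (between /z/ and /ʃ/) is in the target of rule 2 but the environment (before a voiced consonant) is not met → [e].
/ʃ/ (between /e/ and /u/) occurs between two vowels → [ʒ] by rule 1.
/u/ (between /ʃ/ and /r/) occurs before a voiced consonant → [uː] by rule 2.
/r/ (between /u/ and /o/) is unaffected → [r].
/o/ — word-final; rule 2 does not apply here → [o].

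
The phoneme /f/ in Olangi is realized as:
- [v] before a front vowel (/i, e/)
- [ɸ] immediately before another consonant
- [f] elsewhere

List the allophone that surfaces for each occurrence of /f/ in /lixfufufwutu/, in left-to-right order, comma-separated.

Occurrence 1 (position 4): no conditioning environment matches → elsewhere allophone [f].
Occurrence 2 (position 6): no conditioning environment matches → elsewhere allophone [f].
Occurrence 3 (position 8): immediately before another consonant → [ɸ].

[f], [f], [ɸ]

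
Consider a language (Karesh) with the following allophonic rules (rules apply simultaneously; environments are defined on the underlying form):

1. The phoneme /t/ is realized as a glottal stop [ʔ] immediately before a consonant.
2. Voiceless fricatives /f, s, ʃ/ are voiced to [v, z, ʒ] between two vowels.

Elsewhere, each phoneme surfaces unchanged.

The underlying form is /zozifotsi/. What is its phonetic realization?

Rule 2 applies to /f/ (between /i/ and /o/: between two vowels) → [v].
/t/ (between /o/ and /s/): immediately before a consonant, so rule 1 applies → [ʔ].
/s/ — between /t/ and /i/; rule 2 does not apply here → [s].

[zozivoʔsi]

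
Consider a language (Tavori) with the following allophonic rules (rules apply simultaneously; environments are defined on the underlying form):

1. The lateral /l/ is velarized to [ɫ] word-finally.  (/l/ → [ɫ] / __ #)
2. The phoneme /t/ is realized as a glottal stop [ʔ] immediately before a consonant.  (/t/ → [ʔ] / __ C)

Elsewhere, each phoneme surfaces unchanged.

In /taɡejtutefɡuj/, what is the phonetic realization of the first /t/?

/t/ (word-initial) fails the environment for rule 2, so it stays [t].

[t]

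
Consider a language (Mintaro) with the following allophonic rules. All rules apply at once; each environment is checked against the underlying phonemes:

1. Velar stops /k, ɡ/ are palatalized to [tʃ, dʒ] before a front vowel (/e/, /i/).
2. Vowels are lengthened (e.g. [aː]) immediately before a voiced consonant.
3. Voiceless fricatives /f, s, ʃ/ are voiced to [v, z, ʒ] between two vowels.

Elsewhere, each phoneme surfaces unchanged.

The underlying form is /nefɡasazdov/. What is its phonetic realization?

[nefɡazaːzdoːv]

/n/ (word-initial): no rule targets it → [n].
/e/ (between /n/ and /f/) fails the environment for rule 2, so it stays [e].
/f/ (between /e/ and /ɡ/): rule 3 targets it, but not between two vowels → unchanged [f].
/ɡ/ (between /f/ and /a/) fails the environment for rule 1, so it stays [ɡ].
/a/ (between /ɡ/ and /s/) is in the target of rule 2 but the environment (before a voiced consonant) is not met → [a].
/s/ meets the environment for rule 3 (between two vowels) → [z].
Rule 2 applies to /a/ (between /s/ and /z/: before a voiced consonant) → [aː].
/z/ — not in any rule's target class → [z].
/d/ — not in any rule's target class → [d].
/o/ (between /d/ and /v/) occurs before a voiced consonant → [oː] by rule 2.
/v/ stays [v].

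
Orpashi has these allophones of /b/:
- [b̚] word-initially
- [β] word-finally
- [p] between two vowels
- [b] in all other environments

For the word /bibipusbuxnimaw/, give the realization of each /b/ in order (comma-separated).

[b̚], [p], [b]

Occurrence 1 (position 1): word-initially → [b̚].
Occurrence 2 (position 3): between two vowels → [p].
Occurrence 3 (position 8): no conditioning environment matches → elsewhere allophone [b].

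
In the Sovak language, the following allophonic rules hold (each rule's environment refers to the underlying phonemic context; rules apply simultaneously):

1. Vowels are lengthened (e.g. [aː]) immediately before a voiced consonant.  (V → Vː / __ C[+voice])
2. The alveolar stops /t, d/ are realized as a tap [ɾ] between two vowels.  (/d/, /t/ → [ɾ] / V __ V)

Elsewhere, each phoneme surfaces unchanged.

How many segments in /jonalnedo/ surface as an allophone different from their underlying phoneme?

Segments that undergo a rule: /o/ → [oː] (rule 1); /a/ → [aː] (rule 1); /e/ → [eː] (rule 1); /d/ → [ɾ] (rule 2).
All other segments surface unchanged.

4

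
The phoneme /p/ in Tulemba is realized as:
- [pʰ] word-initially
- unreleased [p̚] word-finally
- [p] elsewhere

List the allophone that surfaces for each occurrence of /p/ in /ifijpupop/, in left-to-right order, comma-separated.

[p], [p], [p̚]

Occurrence 1 (position 5): no conditioning environment matches → elsewhere allophone [p].
Occurrence 2 (position 7): no conditioning environment matches → elsewhere allophone [p].
Occurrence 3 (position 9): word-finally → [p̚].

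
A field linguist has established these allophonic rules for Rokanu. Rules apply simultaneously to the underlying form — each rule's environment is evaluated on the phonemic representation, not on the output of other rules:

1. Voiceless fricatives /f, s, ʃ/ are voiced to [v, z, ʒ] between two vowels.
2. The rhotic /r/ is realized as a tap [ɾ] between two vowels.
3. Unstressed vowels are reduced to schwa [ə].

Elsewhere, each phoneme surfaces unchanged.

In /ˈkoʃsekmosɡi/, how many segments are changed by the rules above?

Segments that undergo a rule: /e/ → [ə] (rule 3); /o/ → [ə] (rule 3); /i/ → [ə] (rule 3).
All other segments surface unchanged.

3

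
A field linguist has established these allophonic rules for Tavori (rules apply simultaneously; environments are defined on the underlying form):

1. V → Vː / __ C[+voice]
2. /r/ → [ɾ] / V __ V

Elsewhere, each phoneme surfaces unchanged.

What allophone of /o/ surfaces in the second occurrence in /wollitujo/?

/o/ (word-final): rule 1 targets it, but not before a voiced consonant → unchanged [o].

[o]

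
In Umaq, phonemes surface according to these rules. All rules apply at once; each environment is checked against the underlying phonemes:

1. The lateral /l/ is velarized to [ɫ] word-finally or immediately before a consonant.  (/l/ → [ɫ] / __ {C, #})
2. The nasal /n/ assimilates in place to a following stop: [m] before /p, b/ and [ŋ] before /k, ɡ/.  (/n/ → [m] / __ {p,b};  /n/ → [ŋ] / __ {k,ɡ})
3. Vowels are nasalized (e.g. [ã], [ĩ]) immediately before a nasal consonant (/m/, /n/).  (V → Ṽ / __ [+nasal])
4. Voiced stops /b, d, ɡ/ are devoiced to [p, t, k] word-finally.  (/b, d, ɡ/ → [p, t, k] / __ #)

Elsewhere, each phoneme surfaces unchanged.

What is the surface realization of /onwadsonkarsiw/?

[õnwadsõŋkarsiw]

/o/ — word-initial, before a nasal consonant — surfaces as [õ] (rule 3).
/n/ (between /o/ and /w/) fails the environment for rule 2, so it stays [n].
/w/ stays [w].
/a/ (between /w/ and /d/): rule 3 targets it, but not before a nasal consonant → unchanged [a].
/d/ — between /a/ and /s/; rule 4 does not apply here → [d].
/s/ (between /d/ and /o/) is unaffected → [s].
/o/ (between /s/ and /n/) occurs before a nasal consonant → [õ] by rule 3.
/n/ — between /o/ and /k/, before a labial or velar stop — surfaces as [ŋ] (rule 2).
/k/ (between /n/ and /a/) is unaffected → [k].
/a/ (between /k/ and /r/) is in the target of rule 3 but the environment (before a nasal consonant) is not met → [a].
/r/ — not in any rule's target class → [r].
/s/ stays [s].
/i/ (between /s/ and /w/) fails the environment for rule 3, so it stays [i].
/w/ (word-final) is unaffected → [w].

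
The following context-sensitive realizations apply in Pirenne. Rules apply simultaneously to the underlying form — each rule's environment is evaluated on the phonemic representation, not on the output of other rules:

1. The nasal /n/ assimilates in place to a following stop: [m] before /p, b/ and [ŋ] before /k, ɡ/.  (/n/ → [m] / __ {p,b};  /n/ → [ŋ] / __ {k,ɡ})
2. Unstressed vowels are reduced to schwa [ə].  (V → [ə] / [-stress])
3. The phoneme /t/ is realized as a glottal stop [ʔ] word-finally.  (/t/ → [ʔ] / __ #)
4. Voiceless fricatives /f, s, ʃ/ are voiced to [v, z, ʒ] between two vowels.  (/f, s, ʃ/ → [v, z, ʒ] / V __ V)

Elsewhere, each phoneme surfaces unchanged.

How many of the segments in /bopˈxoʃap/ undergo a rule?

Segments that undergo a rule: /o/ → [ə] (rule 2); /ʃ/ → [ʒ] (rule 4); /a/ → [ə] (rule 2).
All other segments surface unchanged.

3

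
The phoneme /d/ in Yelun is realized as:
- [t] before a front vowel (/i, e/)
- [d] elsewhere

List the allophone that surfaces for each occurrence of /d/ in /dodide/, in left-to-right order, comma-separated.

[d], [t], [t]

Occurrence 1 (position 1): no conditioning environment matches → elsewhere allophone [d].
Occurrence 2 (position 3): before a front vowel (/i, e/) → [t].
Occurrence 3 (position 5): before a front vowel (/i, e/) → [t].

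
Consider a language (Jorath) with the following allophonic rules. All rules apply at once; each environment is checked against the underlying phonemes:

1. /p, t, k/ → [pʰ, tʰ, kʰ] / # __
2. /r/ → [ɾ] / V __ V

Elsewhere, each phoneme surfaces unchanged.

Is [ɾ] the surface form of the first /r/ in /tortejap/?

/r/ (between /o/ and /t/): rule 2 targets it, but not between two vowels → unchanged [r].
The actual realization is [r], not [ɾ].

No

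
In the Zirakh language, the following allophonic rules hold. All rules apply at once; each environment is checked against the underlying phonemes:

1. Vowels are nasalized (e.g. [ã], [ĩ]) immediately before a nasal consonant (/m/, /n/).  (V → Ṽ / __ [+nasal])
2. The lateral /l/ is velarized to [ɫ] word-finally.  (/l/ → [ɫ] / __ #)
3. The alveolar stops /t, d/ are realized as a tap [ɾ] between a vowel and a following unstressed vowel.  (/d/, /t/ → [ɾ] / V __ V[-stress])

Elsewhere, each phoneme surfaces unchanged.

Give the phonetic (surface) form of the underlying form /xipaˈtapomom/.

/x/ — not in any rule's target class → [x].
/i/ (between /x/ and /p/) fails the environment for rule 1, so it stays [i].
/p/ (between /i/ and /a/): no rule targets it → [p].
/a/ (between /p/ and /t/) is in the target of rule 1 but the environment (before a nasal consonant) is not met → [a].
/t/ (between /a/ and /a/) is in the target of rule 3 but the environment (between a vowel and a following unstressed vowel) is not met → [t].
/a/ — between /t/ and /p/; rule 1 does not apply here → [a].
/p/ — not in any rule's target class → [p].
Rule 1 applies to /o/ (between /p/ and /m/: before a nasal consonant) → [õ].
/m/ (between /o/ and /o/): no rule targets it → [m].
/o/ (between /m/ and /m/): before a nasal consonant, so rule 1 applies → [õ].
/m/ — not in any rule's target class → [m].

[xipaˈtapõmõm]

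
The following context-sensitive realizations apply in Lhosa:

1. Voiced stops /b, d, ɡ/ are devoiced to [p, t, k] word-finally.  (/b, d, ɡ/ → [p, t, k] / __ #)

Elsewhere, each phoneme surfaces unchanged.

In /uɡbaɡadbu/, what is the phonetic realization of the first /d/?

[d]

/d/ (between /a/ and /b/): rule 1 targets it, but not word-finally → unchanged [d].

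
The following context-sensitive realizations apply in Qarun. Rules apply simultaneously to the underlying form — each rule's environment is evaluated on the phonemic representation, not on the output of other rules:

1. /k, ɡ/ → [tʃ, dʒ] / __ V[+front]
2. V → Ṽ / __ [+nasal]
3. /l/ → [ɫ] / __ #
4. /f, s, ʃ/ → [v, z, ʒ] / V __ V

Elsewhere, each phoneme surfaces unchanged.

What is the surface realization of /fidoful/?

[fidovuɫ]

/f/ — word-initial; rule 4 does not apply here → [f].
/i/ (between /f/ and /d/) fails the environment for rule 2, so it stays [i].
/d/ — not in any rule's target class → [d].
/o/ (between /d/ and /f/): rule 2 targets it, but not before a nasal consonant → unchanged [o].
/f/ — between /o/ and /u/, between two vowels — surfaces as [v] (rule 4).
/u/ (between /f/ and /l/) fails the environment for rule 2, so it stays [u].
/l/ (word-final) occurs word-finally → [ɫ] by rule 3.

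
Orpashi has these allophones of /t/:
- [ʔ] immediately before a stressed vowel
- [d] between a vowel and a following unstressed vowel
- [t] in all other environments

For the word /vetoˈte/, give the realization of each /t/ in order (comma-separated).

[d], [ʔ]

Occurrence 1 (position 3): between a vowel and a following unstressed vowel → [d].
Occurrence 2 (position 5): immediately before a stressed vowel → [ʔ].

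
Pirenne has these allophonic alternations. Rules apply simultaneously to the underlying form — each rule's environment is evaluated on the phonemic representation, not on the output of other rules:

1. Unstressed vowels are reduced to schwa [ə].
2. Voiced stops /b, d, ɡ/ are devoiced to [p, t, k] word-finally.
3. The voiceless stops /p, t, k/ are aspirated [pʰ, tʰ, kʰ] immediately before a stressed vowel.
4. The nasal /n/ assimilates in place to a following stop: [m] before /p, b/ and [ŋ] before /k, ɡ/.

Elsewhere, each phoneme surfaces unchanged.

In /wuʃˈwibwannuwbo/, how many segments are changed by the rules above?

Segments that undergo a rule: /u/ → [ə] (rule 1); /a/ → [ə] (rule 1); /u/ → [ə] (rule 1); /o/ → [ə] (rule 1).
All other segments surface unchanged.

4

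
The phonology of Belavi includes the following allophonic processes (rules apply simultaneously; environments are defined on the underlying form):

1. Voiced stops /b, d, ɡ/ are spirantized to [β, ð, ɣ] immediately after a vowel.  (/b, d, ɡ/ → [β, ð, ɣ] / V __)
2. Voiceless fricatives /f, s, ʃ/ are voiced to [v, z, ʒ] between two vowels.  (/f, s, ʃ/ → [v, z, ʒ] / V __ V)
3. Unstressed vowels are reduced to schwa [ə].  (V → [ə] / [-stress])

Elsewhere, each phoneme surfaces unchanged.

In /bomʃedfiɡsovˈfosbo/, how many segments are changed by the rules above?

7

Segments that undergo a rule: /o/ → [ə] (rule 3); /e/ → [ə] (rule 3); /d/ → [ð] (rule 1); /i/ → [ə] (rule 3); /ɡ/ → [ɣ] (rule 1); /o/ → [ə] (rule 3); /o/ → [ə] (rule 3).
All other segments surface unchanged.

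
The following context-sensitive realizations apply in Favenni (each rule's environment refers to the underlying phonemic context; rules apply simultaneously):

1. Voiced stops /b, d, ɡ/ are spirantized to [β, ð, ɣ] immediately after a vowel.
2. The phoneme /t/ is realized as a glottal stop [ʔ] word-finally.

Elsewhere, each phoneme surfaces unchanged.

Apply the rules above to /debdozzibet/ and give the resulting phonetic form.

[deβdozziβeʔ]

/d/ — word-initial; rule 1 does not apply here → [d].
/e/ stays [e].
/b/ (between /e/ and /d/) occurs immediately after a vowel → [β] by rule 1.
/d/ — between /b/ and /o/; rule 1 does not apply here → [d].
/o/ (between /d/ and /z/): no rule targets it → [o].
/z/ (between /o/ and /z/): no rule targets it → [z].
/z/ (between /z/ and /i/) is unaffected → [z].
/i/ stays [i].
/b/ (between /i/ and /e/): immediately after a vowel, so rule 1 applies → [β].
/e/ stays [e].
Rule 2 applies to /t/ (word-final: word-finally) → [ʔ].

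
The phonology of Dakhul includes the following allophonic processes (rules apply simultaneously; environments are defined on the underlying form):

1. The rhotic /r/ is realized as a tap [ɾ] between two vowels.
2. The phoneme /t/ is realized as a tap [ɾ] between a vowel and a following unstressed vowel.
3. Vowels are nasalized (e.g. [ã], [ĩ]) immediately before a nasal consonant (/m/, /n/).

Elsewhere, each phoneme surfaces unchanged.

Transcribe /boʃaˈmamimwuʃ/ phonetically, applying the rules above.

/b/ (word-initial): no rule targets it → [b].
/o/ — between /b/ and /ʃ/; rule 3 does not apply here → [o].
/ʃ/ (between /o/ and /a/) is unaffected → [ʃ].
/a/ meets the environment for rule 3 (before a nasal consonant) → [ã].
/m/ (between /a/ and /a/) is unaffected → [m].
Rule 3 applies to /a/ (between /m/ and /m/: before a nasal consonant) → [ã].
/m/ (between /a/ and /i/) is unaffected → [m].
/i/ — between /m/ and /m/, before a nasal consonant — surfaces as [ĩ] (rule 3).
/m/ stays [m].
/w/ — not in any rule's target class → [w].
/u/ (between /w/ and /ʃ/) fails the environment for rule 3, so it stays [u].
/ʃ/ (word-final): no rule targets it → [ʃ].

[boʃãˈmãmĩmwuʃ]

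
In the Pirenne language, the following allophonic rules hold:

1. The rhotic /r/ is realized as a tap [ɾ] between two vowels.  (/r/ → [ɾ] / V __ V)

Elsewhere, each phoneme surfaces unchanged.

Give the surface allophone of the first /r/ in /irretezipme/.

/r/ (between /i/ and /r/) is in the target of rule 1 but the environment (between two vowels) is not met → [r].

[r]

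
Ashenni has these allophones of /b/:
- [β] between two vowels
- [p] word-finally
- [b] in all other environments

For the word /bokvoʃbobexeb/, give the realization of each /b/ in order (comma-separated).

[b], [b], [β], [p]

Occurrence 1 (position 1): no conditioning environment matches → elsewhere allophone [b].
Occurrence 2 (position 7): no conditioning environment matches → elsewhere allophone [b].
Occurrence 3 (position 9): between two vowels → [β].
Occurrence 4 (position 13): word-finally → [p].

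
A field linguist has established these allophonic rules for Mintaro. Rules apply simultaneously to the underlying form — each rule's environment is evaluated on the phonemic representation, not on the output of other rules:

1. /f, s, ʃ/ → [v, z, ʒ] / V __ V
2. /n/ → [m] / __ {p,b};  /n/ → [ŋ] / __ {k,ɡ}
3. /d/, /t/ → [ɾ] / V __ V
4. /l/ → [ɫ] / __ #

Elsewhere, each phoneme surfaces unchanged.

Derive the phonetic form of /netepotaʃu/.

/n/ (word-initial) fails the environment for rule 2, so it stays [n].
/e/ stays [e].
Rule 3 applies to /t/ (between /e/ and /e/: between two vowels) → [ɾ].
/e/ stays [e].
/p/ — not in any rule's target class → [p].
/o/ (between /p/ and /t/) is unaffected → [o].
/t/ — between /o/ and /a/, between two vowels — surfaces as [ɾ] (rule 3).
/a/ (between /t/ and /ʃ/) is unaffected → [a].
/ʃ/ — between /a/ and /u/, between two vowels — surfaces as [ʒ] (rule 1).
/u/ (word-final): no rule targets it → [u].

[neɾepoɾaʒu]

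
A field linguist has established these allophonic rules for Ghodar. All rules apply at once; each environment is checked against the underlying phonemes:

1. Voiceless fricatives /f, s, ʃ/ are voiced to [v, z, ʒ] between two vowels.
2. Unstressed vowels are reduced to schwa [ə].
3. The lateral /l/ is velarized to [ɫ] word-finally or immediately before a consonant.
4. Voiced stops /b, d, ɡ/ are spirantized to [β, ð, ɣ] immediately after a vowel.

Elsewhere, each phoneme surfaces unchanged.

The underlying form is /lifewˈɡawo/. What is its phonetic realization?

/l/ — word-initial; rule 3 does not apply here → [l].
/i/ meets the environment for rule 2 (in an unstressed syllable) → [ə].
/f/ meets the environment for rule 1 (between two vowels) → [v].
/e/ (between /f/ and /w/): in an unstressed syllable, so rule 2 applies → [ə].
/w/ (between /e/ and /ɡ/): no rule targets it → [w].
/ɡ/ (between /w/ and /a/) is in the target of rule 4 but the environment (immediately after a vowel) is not met → [ɡ].
/a/ — between /ɡ/ and /w/; rule 2 does not apply here → [a].
/w/ (between /a/ and /o/): no rule targets it → [w].
/o/ (word-final): in an unstressed syllable, so rule 2 applies → [ə].

[ləvəwˈɡawə]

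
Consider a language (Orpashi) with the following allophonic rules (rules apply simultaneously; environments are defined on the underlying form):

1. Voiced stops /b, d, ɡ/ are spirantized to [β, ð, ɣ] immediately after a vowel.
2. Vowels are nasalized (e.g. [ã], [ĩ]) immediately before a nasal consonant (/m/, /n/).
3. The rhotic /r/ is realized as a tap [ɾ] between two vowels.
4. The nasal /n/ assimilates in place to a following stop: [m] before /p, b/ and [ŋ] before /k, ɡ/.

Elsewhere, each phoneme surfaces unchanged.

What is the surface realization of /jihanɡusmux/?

/j/ stays [j].
/i/ — between /j/ and /h/; rule 2 does not apply here → [i].
/h/ — not in any rule's target class → [h].
/a/ meets the environment for rule 2 (before a nasal consonant) → [ã].
/n/ — between /a/ and /ɡ/, before a labial or velar stop — surfaces as [ŋ] (rule 4).
/ɡ/ (between /n/ and /u/) fails the environment for rule 1, so it stays [ɡ].
/u/ (between /ɡ/ and /s/) fails the environment for rule 2, so it stays [u].
/s/ (between /u/ and /m/) is unaffected → [s].
/m/ stays [m].
/u/ (between /m/ and /x/): rule 2 targets it, but not before a nasal consonant → unchanged [u].
/x/ — not in any rule's target class → [x].

[jihãŋɡusmux]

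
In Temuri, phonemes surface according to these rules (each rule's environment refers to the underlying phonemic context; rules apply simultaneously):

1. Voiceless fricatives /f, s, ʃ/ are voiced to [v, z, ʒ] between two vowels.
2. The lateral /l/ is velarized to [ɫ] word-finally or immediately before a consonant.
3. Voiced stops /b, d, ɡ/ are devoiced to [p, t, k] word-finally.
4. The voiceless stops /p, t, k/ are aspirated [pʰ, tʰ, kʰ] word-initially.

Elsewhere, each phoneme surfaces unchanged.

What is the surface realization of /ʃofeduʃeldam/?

[ʃoveduʒeɫdam]

/ʃ/ (word-initial): rule 1 targets it, but not between two vowels → unchanged [ʃ].
/o/ stays [o].
/f/ (between /o/ and /e/): between two vowels, so rule 1 applies → [v].
/e/ (between /f/ and /d/) is unaffected → [e].
/d/ (between /e/ and /u/) is in the target of rule 3 but the environment (word-finally) is not met → [d].
/u/ (between /d/ and /ʃ/): no rule targets it → [u].
/ʃ/ — between /u/ and /e/, between two vowels — surfaces as [ʒ] (rule 1).
/e/ (between /ʃ/ and /l/) is unaffected → [e].
/l/ (between /e/ and /d/) occurs word-finally or immediately before a consonant → [ɫ] by rule 2.
/d/ (between /l/ and /a/): rule 3 targets it, but not word-finally → unchanged [d].
/a/ — not in any rule's target class → [a].
/m/ (word-final): no rule targets it → [m].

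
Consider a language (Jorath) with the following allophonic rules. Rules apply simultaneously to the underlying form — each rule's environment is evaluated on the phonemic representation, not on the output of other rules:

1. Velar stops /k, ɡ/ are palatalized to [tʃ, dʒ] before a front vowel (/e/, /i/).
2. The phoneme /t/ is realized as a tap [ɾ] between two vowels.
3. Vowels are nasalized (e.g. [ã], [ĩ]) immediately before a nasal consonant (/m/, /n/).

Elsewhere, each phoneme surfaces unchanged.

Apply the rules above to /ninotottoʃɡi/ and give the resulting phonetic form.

/n/ (word-initial): no rule targets it → [n].
Rule 3 applies to /i/ (between /n/ and /n/: before a nasal consonant) → [ĩ].
/n/ — not in any rule's target class → [n].
/o/ (between /n/ and /t/) fails the environment for rule 3, so it stays [o].
/t/ (between /o/ and /o/): between two vowels, so rule 2 applies → [ɾ].
/o/ — between /t/ and /t/; rule 3 does not apply here → [o].
/t/ (between /o/ and /t/): rule 2 targets it, but not between two vowels → unchanged [t].
/t/ (between /t/ and /o/): rule 2 targets it, but not between two vowels → unchanged [t].
/o/ (between /t/ and /ʃ/) fails the environment for rule 3, so it stays [o].
/ʃ/ (between /o/ and /ɡ/): no rule targets it → [ʃ].
/ɡ/ meets the environment for rule 1 (before a front vowel) → [dʒ].
/i/ — word-final; rule 3 does not apply here → [i].

[nĩnoɾottoʃdʒi]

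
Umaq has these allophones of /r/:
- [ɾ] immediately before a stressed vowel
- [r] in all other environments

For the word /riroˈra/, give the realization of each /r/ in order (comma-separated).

Occurrence 1 (position 1): no conditioning environment matches → elsewhere allophone [r].
Occurrence 2 (position 3): no conditioning environment matches → elsewhere allophone [r].
Occurrence 3 (position 5): immediately before a stressed vowel → [ɾ].

[r], [r], [ɾ]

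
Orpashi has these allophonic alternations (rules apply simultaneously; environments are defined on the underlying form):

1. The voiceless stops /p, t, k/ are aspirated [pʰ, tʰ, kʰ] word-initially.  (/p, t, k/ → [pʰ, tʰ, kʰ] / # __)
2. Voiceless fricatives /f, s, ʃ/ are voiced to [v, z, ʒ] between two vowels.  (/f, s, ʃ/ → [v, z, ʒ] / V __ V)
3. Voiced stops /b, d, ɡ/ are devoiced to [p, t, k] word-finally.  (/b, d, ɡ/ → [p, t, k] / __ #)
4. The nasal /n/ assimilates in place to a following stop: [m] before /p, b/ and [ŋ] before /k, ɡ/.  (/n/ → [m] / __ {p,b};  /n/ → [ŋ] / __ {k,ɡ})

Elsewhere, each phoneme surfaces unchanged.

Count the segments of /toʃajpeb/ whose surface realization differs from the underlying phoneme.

Segments that undergo a rule: /t/ → [tʰ] (rule 1); /ʃ/ → [ʒ] (rule 2); /b/ → [p] (rule 3).
All other segments surface unchanged.

3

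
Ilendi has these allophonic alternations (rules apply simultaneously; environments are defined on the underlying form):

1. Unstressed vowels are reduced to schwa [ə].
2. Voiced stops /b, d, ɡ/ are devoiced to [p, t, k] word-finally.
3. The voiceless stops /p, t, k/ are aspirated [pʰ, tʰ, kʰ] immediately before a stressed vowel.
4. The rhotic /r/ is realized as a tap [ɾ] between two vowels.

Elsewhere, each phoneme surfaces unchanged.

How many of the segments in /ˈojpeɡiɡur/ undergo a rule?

3

Segments that undergo a rule: /e/ → [ə] (rule 1); /i/ → [ə] (rule 1); /u/ → [ə] (rule 1).
All other segments surface unchanged.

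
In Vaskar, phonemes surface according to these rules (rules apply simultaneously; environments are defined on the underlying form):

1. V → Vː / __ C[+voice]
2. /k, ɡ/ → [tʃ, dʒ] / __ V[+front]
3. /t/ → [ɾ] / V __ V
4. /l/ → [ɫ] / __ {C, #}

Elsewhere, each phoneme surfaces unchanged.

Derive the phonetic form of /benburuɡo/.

/b/ (word-initial) is unaffected → [b].
/e/ — between /b/ and /n/, before a voiced consonant — surfaces as [eː] (rule 1).
/n/ (between /e/ and /b/) is unaffected → [n].
/b/ stays [b].
/u/ (between /b/ and /r/): before a voiced consonant, so rule 1 applies → [uː].
/r/ — not in any rule's target class → [r].
Rule 1 applies to /u/ (between /r/ and /ɡ/: before a voiced consonant) → [uː].
/ɡ/ (between /u/ and /o/) fails the environment for rule 2, so it stays [ɡ].
/o/ — word-final; rule 1 does not apply here → [o].

[beːnbuːruːɡo]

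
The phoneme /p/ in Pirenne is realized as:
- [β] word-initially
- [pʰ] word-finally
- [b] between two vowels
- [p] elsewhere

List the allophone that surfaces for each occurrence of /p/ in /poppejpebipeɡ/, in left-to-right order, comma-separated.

[β], [p], [p], [p], [b]

Occurrence 1 (position 1): word-initially → [β].
Occurrence 2 (position 3): no conditioning environment matches → elsewhere allophone [p].
Occurrence 3 (position 4): no conditioning environment matches → elsewhere allophone [p].
Occurrence 4 (position 7): no conditioning environment matches → elsewhere allophone [p].
Occurrence 5 (position 11): between two vowels → [b].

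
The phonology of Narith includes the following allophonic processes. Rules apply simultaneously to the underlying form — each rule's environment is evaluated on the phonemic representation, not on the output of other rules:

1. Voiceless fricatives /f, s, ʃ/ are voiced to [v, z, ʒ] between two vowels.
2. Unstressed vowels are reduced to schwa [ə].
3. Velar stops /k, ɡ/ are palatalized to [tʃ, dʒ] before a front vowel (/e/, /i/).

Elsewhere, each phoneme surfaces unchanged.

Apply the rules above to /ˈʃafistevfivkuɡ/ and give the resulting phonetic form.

[ˈʃavəstəvfəvkəɡ]

/ʃ/ (word-initial): rule 1 targets it, but not between two vowels → unchanged [ʃ].
/a/ (between /ʃ/ and /f/) fails the environment for rule 2, so it stays [a].
/f/ (between /a/ and /i/): between two vowels, so rule 1 applies → [v].
/i/ (between /f/ and /s/) occurs in an unstressed syllable → [ə] by rule 2.
/s/ (between /i/ and /t/) fails the environment for rule 1, so it stays [s].
/e/ meets the environment for rule 2 (in an unstressed syllable) → [ə].
/f/ — between /v/ and /i/; rule 1 does not apply here → [f].
Rule 2 applies to /i/ (between /f/ and /v/: in an unstressed syllable) → [ə].
/k/ — between /v/ and /u/; rule 3 does not apply here → [k].
/u/ — between /k/ and /ɡ/, in an unstressed syllable — surfaces as [ə] (rule 2).
/ɡ/ (word-final) fails the environment for rule 3, so it stays [ɡ].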